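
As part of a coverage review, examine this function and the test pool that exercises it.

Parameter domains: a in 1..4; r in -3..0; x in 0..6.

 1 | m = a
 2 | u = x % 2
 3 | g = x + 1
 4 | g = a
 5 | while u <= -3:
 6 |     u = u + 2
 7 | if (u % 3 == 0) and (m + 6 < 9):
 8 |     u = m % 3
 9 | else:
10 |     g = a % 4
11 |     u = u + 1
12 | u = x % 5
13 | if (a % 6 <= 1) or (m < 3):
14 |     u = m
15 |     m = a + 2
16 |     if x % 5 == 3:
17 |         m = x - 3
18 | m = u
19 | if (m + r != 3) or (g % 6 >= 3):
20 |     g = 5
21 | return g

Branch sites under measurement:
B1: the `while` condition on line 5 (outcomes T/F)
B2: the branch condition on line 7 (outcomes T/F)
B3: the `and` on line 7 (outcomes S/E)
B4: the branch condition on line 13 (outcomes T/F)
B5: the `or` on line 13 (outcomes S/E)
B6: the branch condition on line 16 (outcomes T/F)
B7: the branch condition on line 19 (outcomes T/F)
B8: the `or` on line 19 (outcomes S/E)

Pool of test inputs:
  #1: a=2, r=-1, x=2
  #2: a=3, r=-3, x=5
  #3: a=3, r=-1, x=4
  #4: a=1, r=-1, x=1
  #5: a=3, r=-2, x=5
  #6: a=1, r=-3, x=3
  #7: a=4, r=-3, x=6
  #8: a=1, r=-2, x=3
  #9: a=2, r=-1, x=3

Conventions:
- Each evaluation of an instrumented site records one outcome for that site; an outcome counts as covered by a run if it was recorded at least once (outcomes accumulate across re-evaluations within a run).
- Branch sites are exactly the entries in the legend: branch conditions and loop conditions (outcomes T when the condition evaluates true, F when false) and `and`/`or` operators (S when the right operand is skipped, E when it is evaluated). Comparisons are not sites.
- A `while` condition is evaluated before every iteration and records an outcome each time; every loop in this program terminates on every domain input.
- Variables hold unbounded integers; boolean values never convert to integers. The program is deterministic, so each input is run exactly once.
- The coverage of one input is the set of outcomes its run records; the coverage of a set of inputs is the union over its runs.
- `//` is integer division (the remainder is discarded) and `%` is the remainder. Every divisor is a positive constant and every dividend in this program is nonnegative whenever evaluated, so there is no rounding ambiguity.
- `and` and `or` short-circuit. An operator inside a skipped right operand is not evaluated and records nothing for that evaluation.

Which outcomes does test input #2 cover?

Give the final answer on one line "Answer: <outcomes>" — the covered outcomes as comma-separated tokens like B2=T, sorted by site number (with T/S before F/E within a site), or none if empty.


Event log for input #2 (a=3, r=-3, x=5):
  B1->F, B3->S, B2->F, B5->E, B4->F, B8->S, B7->T
deduplicating events, the covered set is: B1=F, B2=F, B3=S, B4=F, B5=E, B7=T, B8=S
Answer: B1=F, B2=F, B3=S, B4=F, B5=E, B7=T, B8=S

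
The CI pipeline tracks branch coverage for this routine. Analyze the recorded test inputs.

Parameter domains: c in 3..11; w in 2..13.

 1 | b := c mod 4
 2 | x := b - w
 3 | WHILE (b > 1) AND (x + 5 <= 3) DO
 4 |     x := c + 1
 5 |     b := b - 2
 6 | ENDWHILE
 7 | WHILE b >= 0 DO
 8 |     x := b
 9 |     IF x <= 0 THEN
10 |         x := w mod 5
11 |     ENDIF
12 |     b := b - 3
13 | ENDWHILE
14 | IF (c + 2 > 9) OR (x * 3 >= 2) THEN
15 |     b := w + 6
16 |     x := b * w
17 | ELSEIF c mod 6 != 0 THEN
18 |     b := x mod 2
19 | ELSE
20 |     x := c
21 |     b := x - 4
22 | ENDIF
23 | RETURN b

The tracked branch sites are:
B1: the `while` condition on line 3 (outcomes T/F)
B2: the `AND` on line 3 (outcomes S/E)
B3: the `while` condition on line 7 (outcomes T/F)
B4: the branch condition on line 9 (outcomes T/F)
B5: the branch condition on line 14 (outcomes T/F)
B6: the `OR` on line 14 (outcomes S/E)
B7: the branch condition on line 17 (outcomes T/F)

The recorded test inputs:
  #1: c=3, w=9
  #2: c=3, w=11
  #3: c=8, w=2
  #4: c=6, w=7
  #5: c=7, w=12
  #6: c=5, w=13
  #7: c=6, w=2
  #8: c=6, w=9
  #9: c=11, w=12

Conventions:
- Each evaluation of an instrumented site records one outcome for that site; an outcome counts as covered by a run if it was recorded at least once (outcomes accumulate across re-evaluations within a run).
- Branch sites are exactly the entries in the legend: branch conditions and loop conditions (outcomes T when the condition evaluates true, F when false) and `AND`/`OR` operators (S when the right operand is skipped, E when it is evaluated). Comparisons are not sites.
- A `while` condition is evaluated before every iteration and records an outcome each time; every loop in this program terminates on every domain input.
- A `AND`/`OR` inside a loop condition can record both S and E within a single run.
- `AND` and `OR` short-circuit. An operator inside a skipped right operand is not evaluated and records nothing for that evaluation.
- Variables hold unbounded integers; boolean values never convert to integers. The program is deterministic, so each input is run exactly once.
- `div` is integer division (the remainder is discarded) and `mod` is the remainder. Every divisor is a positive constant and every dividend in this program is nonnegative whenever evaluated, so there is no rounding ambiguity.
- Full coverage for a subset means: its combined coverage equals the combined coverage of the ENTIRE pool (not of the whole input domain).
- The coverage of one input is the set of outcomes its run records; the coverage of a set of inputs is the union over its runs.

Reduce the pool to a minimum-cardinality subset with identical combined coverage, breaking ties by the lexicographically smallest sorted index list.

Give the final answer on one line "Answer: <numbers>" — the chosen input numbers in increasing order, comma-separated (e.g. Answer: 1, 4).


run #1 (c=3, w=9) runs B2->E, B1->T, B2->S, B1->F, B3->T, B4->F, B3->F, B6->E, B5->T; records B1=T, B1=F, B2=S, B2=E, B3=T, B3=F, B4=F, B5=T, B6=E
run #2 (c=3, w=11) runs B2->E, B1->T, B2->S, B1->F, B3->T, B4->F, B3->F, B6->E, B5->T; records B1=T, B1=F, B2=S, B2=E, B3=T, B3=F, B4=F, B5=T, B6=E
run #3 (c=8, w=2) runs B2->S, B1->F, B3->T, B4->T, B3->F, B6->S, B5->T; records B1=F, B2=S, B3=T, B3=F, B4=T, B5=T, B6=S
run #4 (c=6, w=7) runs B2->E, B1->T, B2->S, B1->F, B3->T, B4->T, B3->F, B6->E, B5->T; records B1=T, B1=F, B2=S, B2=E, B3=T, B3=F, B4=T, B5=T, B6=E
run #5 (c=7, w=12) runs B2->E, B1->T, B2->S, B1->F, B3->T, B4->F, B3->F, B6->E, B5->T; records B1=T, B1=F, B2=S, B2=E, B3=T, B3=F, B4=F, B5=T, B6=E
run #6 (c=5, w=13) runs B2->S, B1->F, B3->T, B4->F, B3->F, B6->E, B5->T; records B1=F, B2=S, B3=T, B3=F, B4=F, B5=T, B6=E
run #7 (c=6, w=2) runs B2->E, B1->F, B3->T, B4->F, B3->F, B6->E, B5->T; records B1=F, B2=E, B3=T, B3=F, B4=F, B5=T, B6=E
run #8 (c=6, w=9) runs B2->E, B1->T, B2->S, B1->F, B3->T, B4->T, B3->F, B6->E, B5->T; records B1=T, B1=F, B2=S, B2=E, B3=T, B3=F, B4=T, B5=T, B6=E
run #9 (c=11, w=12) runs B2->E, B1->T, B2->S, B1->F, B3->T, B4->F, B3->F, B6->S, B5->T; records B1=T, B1=F, B2=S, B2=E, B3=T, B3=F, B4=F, B5=T, B6=S
union over all inputs: B1=T, B1=F, B2=S, B2=E, B3=T, B3=F, B4=T, B4=F, B5=T, B6=S, B6=E (11 outcomes)
size 1 is not enough: best union over all size-1 subsets is 9/11
the canonical winner is {1, 3}: size 2, full 11-outcome coverage, earliest index list among size-2 covers
Answer: 1, 3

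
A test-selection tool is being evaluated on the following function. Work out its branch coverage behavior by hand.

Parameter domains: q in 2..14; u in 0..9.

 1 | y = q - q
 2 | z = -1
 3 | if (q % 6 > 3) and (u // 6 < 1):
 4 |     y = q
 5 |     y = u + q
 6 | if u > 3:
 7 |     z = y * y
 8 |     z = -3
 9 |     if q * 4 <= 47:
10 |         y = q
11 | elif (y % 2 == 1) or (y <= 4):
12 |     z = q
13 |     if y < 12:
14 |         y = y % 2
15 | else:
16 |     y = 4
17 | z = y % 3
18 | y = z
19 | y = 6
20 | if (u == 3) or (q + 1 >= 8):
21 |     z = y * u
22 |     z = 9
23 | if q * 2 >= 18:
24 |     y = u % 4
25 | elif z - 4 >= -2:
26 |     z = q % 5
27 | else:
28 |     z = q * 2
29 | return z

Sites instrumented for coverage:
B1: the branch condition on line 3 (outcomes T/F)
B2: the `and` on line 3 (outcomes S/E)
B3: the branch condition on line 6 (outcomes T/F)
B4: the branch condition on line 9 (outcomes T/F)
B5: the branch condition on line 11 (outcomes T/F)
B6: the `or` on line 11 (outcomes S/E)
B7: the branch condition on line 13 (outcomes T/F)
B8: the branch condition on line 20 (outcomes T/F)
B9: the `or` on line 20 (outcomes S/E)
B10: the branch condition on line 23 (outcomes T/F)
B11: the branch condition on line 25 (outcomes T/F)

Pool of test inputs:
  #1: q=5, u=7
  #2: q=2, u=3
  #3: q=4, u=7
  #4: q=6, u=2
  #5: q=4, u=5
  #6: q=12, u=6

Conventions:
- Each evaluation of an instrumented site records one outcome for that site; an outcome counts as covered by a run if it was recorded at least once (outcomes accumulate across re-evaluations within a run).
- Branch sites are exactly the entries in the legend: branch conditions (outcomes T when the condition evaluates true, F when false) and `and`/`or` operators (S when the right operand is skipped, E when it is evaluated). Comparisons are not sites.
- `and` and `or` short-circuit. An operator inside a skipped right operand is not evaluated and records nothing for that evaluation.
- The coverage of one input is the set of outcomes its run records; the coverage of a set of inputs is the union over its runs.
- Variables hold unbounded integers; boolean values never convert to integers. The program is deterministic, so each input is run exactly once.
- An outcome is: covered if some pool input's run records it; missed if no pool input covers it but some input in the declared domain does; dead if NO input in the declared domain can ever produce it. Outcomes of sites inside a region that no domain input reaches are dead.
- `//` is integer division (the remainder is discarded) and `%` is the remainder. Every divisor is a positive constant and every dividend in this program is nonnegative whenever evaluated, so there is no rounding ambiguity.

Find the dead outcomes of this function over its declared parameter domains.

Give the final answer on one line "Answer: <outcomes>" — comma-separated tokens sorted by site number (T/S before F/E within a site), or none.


running all 130 domain inputs and tallying outcomes:
  reachable outcomes have witnesses, e.g. B1=T (e.g. q=4, u=0), B1=F (e.g. q=2, u=0), B2=S (e.g. q=2, u=0), B2=E (e.g. q=4, u=0)
Answer: none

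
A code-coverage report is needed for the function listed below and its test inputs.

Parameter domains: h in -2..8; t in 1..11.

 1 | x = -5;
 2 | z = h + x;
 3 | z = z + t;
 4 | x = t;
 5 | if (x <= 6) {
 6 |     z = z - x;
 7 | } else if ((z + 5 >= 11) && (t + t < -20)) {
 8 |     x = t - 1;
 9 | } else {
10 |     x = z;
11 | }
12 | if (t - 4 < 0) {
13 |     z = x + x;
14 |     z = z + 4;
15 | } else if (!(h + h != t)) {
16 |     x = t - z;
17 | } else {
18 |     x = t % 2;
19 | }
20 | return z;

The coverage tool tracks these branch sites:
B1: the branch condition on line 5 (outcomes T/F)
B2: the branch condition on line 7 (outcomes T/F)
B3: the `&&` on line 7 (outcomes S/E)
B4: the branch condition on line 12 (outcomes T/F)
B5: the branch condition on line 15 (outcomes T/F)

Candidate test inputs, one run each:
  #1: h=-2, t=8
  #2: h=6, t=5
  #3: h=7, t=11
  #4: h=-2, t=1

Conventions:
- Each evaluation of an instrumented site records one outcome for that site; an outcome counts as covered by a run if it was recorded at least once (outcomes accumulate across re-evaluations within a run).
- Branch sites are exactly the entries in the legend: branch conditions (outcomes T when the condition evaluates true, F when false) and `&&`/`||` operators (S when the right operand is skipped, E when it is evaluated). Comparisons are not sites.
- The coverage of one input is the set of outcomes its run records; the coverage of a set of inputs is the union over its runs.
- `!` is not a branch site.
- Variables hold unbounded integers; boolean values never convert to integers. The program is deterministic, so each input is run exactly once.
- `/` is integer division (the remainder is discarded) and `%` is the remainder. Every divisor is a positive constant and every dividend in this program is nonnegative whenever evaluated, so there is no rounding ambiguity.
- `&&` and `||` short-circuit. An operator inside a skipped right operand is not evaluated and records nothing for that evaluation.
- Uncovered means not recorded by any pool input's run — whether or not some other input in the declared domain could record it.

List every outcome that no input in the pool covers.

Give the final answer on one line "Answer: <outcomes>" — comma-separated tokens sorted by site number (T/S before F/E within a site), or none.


#1 (h=-2, t=8) -> covered: B1=F, B2=F, B3=S, B4=F, B5=F
#2 (h=6, t=5) -> covered: B1=T, B4=F, B5=F
#3 (h=7, t=11) -> covered: B1=F, B2=F, B3=E, B4=F, B5=F
#4 (h=-2, t=1) -> covered: B1=T, B4=T
union over the pool: B1=T, B1=F, B2=F, B3=S, B3=E, B4=T, B4=F, B5=F
uncovered (2 of 10): B2=T, B5=T
Answer: B2=T, B5=T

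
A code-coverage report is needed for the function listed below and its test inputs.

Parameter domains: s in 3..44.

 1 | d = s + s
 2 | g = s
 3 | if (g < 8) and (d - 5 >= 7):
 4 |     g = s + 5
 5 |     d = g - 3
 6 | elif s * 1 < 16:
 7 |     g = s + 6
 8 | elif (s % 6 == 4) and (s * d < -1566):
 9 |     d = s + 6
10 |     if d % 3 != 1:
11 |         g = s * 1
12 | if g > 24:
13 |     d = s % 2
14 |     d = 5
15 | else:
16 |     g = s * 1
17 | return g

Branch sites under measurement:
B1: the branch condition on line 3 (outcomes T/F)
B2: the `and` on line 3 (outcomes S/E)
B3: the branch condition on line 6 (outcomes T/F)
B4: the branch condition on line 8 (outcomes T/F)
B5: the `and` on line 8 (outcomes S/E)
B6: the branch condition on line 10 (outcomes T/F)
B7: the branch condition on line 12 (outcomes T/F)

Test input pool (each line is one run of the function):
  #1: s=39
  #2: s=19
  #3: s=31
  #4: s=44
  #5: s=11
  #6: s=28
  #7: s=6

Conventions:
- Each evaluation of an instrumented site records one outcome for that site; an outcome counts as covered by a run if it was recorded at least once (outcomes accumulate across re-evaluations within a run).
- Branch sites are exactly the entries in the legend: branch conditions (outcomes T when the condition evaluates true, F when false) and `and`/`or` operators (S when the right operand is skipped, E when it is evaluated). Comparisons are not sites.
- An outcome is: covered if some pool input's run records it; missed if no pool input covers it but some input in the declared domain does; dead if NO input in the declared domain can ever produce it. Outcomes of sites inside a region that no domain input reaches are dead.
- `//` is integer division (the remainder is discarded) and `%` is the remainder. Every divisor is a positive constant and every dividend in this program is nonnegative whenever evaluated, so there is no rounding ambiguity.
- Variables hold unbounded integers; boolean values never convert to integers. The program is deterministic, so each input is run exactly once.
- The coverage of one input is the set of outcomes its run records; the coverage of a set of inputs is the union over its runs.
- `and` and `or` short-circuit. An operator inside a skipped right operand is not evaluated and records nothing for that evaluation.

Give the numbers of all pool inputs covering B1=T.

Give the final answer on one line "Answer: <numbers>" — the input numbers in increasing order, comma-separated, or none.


input #1 (s=39): does not produce B1=T
input #2 (s=19): does not produce B1=T
input #3 (s=31): does not produce B1=T
input #4 (s=44): does not produce B1=T
input #5 (s=11): does not produce B1=T
input #6 (s=28): does not produce B1=T
input #7 (s=6): produces B1=T
Answer: 7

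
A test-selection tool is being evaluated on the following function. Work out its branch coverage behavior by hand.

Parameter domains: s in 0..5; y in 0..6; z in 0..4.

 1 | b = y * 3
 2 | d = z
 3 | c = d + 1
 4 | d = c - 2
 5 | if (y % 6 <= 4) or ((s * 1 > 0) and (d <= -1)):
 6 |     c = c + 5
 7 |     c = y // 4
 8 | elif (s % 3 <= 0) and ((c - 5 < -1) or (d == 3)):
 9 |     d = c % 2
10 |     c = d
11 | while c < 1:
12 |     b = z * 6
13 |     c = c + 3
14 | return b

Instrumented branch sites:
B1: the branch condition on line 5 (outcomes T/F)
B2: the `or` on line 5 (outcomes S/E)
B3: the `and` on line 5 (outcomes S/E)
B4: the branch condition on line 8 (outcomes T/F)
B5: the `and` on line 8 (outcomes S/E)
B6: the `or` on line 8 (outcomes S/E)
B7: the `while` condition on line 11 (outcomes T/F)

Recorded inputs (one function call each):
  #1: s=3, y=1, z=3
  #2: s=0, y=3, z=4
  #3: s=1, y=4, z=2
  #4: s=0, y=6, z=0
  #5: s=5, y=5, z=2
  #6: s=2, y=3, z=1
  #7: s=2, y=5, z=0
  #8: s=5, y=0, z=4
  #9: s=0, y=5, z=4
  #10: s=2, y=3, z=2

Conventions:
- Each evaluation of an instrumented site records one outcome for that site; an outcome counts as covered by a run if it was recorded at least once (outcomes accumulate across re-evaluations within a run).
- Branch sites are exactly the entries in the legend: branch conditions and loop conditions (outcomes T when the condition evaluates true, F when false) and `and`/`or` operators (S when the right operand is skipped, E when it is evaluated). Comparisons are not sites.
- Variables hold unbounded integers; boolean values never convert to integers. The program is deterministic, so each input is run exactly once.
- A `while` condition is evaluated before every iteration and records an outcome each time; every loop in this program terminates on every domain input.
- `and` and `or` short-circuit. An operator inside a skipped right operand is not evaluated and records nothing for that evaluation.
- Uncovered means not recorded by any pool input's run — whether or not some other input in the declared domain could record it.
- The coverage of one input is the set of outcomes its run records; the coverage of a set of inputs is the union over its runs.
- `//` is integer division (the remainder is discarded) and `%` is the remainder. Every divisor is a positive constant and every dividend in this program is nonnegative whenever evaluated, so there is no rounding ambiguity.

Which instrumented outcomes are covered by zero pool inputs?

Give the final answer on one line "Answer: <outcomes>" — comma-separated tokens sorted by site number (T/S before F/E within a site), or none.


test 1 (s=3, y=1, z=3) hits B1=T, B2=S, B7=T, B7=F
test 2 (s=0, y=3, z=4) hits B1=T, B2=S, B7=T, B7=F
test 3 (s=1, y=4, z=2) hits B1=T, B2=S, B7=F
test 4 (s=0, y=6, z=0) hits B1=T, B2=S, B7=F
test 5 (s=5, y=5, z=2) hits B1=F, B2=E, B3=E, B4=F, B5=S, B7=F
test 6 (s=2, y=3, z=1) hits B1=T, B2=S, B7=T, B7=F
test 7 (s=2, y=5, z=0) hits B1=T, B2=E, B3=E, B7=F
test 8 (s=5, y=0, z=4) hits B1=T, B2=S, B7=T, B7=F
test 9 (s=0, y=5, z=4) hits B1=F, B2=E, B3=S, B4=T, B5=E, B6=E, B7=F
test 10 (s=2, y=3, z=2) hits B1=T, B2=S, B7=T, B7=F
union over the pool: B1=T, B1=F, B2=S, B2=E, B3=S, B3=E, B4=T, B4=F, B5=S, B5=E, B6=E, B7=T, B7=F
uncovered (1 of 14): B6=S
Answer: B6=S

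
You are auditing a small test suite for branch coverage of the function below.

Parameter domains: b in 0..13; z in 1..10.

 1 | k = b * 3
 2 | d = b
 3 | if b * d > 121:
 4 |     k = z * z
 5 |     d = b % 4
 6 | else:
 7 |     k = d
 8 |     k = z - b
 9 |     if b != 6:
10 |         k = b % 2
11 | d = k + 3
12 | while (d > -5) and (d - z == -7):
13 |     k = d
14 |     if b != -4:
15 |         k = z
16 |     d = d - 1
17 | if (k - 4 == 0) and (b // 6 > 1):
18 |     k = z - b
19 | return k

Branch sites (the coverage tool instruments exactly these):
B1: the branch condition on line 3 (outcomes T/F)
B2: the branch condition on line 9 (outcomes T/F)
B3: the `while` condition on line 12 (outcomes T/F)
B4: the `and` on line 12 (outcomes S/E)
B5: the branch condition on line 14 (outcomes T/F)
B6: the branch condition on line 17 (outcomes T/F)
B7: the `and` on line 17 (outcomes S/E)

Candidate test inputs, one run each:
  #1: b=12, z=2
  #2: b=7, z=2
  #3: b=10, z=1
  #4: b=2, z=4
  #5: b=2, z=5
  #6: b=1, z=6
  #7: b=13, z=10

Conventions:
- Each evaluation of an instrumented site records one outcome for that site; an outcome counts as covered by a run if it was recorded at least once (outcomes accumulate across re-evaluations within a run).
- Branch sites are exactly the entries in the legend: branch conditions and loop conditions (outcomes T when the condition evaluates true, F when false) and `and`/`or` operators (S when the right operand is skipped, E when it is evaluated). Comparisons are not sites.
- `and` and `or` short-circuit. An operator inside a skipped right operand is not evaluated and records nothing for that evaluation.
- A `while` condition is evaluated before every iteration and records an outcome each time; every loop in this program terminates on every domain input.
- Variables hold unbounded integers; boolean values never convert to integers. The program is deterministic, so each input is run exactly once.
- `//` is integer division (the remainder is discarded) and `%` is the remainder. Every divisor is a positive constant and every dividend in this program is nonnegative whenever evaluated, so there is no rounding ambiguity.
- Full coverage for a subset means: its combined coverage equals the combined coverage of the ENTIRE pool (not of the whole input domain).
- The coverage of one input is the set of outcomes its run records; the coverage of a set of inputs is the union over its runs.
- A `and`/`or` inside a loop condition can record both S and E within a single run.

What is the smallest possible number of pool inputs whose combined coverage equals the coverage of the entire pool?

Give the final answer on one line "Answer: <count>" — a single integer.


#1 (b=12, z=2) -> B1->T, B4->E, B3->F, B7->E, B6->T; covered: B1=T, B3=F, B4=E, B6=T, B7=E
#2 (b=7, z=2) -> B1->F, B2->T, B4->E, B3->F, B7->S, B6->F; covered: B1=F, B2=T, B3=F, B4=E, B6=F, B7=S
#3 (b=10, z=1) -> B1->F, B2->T, B4->E, B3->F, B7->S, B6->F; covered: B1=F, B2=T, B3=F, B4=E, B6=F, B7=S
#4 (b=2, z=4) -> B1->F, B2->T, B4->E, B3->F, B7->S, B6->F; covered: B1=F, B2=T, B3=F, B4=E, B6=F, B7=S
#5 (b=2, z=5) -> B1->F, B2->T, B4->E, B3->F, B7->S, B6->F; covered: B1=F, B2=T, B3=F, B4=E, B6=F, B7=S
#6 (b=1, z=6) -> B1->F, B2->T, B4->E, B3->F, B7->S, B6->F; covered: B1=F, B2=T, B3=F, B4=E, B6=F, B7=S
#7 (b=13, z=10) -> B1->T, B4->E, B3->F, B7->S, B6->F; covered: B1=T, B3=F, B4=E, B6=F, B7=S
pool-wide coverage (9 outcomes): B1=T, B1=F, B2=T, B3=F, B4=E, B6=T, B6=F, B7=S, B7=E
checked all size-1 subsets: none covers 9 outcomes (max 6/9)
at size 2, {1, 2} reaches all 9 outcomes; every lexicographically earlier size-2 subset fails
Answer: 2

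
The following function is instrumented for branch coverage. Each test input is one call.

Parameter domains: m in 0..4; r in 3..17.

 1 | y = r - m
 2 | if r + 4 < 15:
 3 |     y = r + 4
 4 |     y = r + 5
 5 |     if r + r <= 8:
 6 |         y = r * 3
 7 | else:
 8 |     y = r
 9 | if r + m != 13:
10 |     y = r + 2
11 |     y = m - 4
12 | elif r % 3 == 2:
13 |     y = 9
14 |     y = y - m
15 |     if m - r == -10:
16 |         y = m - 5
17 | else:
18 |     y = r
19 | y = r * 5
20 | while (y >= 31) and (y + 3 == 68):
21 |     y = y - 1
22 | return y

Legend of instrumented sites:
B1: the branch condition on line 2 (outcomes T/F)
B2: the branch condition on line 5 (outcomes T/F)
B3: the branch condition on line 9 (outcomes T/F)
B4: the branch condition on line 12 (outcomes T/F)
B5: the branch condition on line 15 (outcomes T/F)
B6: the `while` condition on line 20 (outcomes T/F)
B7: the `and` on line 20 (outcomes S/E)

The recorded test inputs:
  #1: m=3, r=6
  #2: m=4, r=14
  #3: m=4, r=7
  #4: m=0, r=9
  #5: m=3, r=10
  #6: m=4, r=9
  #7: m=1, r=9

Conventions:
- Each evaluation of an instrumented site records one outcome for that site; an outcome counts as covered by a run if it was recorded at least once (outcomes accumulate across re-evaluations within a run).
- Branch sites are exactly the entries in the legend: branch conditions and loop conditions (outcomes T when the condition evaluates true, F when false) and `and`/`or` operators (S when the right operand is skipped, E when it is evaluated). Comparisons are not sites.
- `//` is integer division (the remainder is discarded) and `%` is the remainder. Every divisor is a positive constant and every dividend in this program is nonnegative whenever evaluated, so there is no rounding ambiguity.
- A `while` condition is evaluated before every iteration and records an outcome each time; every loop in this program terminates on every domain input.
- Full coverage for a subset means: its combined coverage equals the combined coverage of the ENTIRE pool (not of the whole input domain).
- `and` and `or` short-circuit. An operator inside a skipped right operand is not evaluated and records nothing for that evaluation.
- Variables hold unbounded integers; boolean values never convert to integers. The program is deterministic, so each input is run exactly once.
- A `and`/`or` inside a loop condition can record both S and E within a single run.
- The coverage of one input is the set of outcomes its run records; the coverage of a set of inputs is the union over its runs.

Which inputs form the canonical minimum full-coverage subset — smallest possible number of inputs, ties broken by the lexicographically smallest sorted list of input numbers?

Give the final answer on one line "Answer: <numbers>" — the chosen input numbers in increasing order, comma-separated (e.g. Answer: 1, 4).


input #1, m=3, r=6: outcomes B1=T, B2=F, B3=T, B6=F, B7=S
input #2, m=4, r=14: outcomes B1=F, B3=T, B6=F, B7=E
input #3, m=4, r=7: outcomes B1=T, B2=F, B3=T, B6=F, B7=E
input #4, m=0, r=9: outcomes B1=T, B2=F, B3=T, B6=F, B7=E
input #5, m=3, r=10: outcomes B1=T, B2=F, B3=F, B4=F, B6=F, B7=E
input #6, m=4, r=9: outcomes B1=T, B2=F, B3=F, B4=F, B6=F, B7=E
input #7, m=1, r=9: outcomes B1=T, B2=F, B3=T, B6=F, B7=E
together the pool reaches 9 outcomes: B1=T, B1=F, B2=F, B3=T, B3=F, B4=F, B6=F, B7=S, B7=E
checked all size-1 subsets: none covers 9 outcomes (max 6/9)
checked all size-2 subsets: none covers 9 outcomes (max 8/9)
size 3: inputs {1, 2, 5} cover all 9 outcomes, and no lexicographically smaller subset of this size does
Answer: 1, 2, 5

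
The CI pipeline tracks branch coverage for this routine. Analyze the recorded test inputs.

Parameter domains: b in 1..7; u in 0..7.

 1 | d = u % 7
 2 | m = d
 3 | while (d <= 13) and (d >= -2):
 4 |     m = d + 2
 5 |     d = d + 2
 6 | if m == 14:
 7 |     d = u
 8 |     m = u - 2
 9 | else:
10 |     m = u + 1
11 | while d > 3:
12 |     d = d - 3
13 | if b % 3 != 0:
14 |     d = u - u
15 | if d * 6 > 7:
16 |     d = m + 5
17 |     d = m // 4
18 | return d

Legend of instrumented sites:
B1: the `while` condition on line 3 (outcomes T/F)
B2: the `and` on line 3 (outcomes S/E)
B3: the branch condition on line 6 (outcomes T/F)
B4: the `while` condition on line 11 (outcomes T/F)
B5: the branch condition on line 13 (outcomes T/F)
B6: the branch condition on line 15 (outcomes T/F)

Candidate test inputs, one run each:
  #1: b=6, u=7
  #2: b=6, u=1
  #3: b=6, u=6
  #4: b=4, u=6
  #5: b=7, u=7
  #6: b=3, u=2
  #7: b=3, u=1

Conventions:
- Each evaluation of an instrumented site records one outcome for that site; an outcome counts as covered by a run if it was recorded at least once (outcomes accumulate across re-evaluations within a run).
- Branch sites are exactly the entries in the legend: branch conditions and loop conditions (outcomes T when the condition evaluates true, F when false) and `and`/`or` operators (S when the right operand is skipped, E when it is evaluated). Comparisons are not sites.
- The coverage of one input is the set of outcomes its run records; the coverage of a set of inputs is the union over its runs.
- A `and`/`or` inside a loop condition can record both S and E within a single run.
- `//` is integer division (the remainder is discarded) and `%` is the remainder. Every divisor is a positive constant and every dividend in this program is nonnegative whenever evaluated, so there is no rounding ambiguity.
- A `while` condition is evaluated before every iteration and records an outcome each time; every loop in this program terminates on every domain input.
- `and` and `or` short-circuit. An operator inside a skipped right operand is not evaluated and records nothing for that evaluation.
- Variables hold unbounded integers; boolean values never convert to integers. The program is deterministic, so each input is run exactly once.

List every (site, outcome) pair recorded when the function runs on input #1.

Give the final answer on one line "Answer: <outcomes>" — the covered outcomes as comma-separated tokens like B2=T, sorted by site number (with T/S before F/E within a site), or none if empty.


Simulating input #1 (b=6, u=7) step by step:
  B2->E, B1->T, B2->E, B1->T, B2->E, B1->T, B2->E, B1->T, B2->E, B1->T
  B2->E, B1->T, B2->E, B1->T, B2->S, B1->F, B3->T, B4->T, B4->T, B4->F
  B5->F, B6->F
distinct outcomes covered: B1=T, B1=F, B2=S, B2=E, B3=T, B4=T, B4=F, B5=F, B6=F
Answer: B1=T, B1=F, B2=S, B2=E, B3=T, B4=T, B4=F, B5=F, B6=F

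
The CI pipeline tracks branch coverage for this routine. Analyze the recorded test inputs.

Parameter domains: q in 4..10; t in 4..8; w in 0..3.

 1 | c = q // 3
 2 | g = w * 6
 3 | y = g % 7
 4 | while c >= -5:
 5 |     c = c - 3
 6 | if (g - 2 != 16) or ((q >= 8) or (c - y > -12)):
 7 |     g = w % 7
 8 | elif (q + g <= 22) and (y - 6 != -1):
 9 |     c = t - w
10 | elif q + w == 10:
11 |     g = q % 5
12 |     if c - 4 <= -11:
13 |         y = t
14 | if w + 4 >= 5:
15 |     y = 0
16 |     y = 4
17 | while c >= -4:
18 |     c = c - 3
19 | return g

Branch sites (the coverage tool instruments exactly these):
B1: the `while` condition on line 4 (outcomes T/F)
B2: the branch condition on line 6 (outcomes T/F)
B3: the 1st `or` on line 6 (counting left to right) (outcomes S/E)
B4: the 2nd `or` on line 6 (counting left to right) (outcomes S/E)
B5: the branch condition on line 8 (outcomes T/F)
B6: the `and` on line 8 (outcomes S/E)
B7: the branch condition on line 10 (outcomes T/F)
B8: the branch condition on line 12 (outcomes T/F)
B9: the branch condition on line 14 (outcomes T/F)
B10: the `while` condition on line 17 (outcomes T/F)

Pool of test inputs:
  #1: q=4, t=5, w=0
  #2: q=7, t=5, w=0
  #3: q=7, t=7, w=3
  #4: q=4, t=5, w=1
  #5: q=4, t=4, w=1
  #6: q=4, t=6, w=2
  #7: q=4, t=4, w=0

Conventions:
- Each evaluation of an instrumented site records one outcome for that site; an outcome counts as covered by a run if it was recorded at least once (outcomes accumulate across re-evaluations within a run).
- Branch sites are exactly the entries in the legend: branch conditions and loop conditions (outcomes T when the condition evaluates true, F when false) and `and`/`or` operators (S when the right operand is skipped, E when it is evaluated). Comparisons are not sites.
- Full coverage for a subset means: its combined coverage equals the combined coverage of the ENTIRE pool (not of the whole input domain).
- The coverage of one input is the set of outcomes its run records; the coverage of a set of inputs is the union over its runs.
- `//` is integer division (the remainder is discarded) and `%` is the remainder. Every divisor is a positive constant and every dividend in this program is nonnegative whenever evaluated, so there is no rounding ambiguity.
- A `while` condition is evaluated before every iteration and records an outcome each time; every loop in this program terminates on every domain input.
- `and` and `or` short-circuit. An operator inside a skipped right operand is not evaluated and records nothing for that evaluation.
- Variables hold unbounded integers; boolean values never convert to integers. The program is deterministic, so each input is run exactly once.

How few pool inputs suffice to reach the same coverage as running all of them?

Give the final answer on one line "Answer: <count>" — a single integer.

#1 (q=4, t=5, w=0) -> B1->T, B1->T, B1->T, B1->F, B3->S, B2->T, B9->F, B10->F; covered: B1=T, B1=F, B2=T, B3=S, B9=F, B10=F
#2 (q=7, t=5, w=0) -> B1->T, B1->T, B1->T, B1->F, B3->S, B2->T, B9->F, B10->F; covered: B1=T, B1=F, B2=T, B3=S, B9=F, B10=F
#3 (q=7, t=7, w=3) -> B1->T, B1->T, B1->T, B1->F, B3->E, B4->E, B2->T, B9->T, B10->F; covered: B1=T, B1=F, B2=T, B3=E, B4=E, B9=T, B10=F
#4 (q=4, t=5, w=1) -> B1->T, B1->T, B1->T, B1->F, B3->S, B2->T, B9->T, B10->F; covered: B1=T, B1=F, B2=T, B3=S, B9=T, B10=F
#5 (q=4, t=4, w=1) -> B1->T, B1->T, B1->T, B1->F, B3->S, B2->T, B9->T, B10->F; covered: B1=T, B1=F, B2=T, B3=S, B9=T, B10=F
#6 (q=4, t=6, w=2) -> B1->T, B1->T, B1->T, B1->F, B3->S, B2->T, B9->T, B10->F; covered: B1=T, B1=F, B2=T, B3=S, B9=T, B10=F
#7 (q=4, t=4, w=0) -> B1->T, B1->T, B1->T, B1->F, B3->S, B2->T, B9->F, B10->F; covered: B1=T, B1=F, B2=T, B3=S, B9=F, B10=F
pool-wide coverage (9 outcomes): B1=T, B1=F, B2=T, B3=S, B3=E, B4=E, B9=T, B9=F, B10=F
checked all size-1 subsets: none covers 9 outcomes (max 7/9)
the canonical winner is {1, 3}: size 2, full 9-outcome coverage, earliest index list among size-2 covers

Answer: 2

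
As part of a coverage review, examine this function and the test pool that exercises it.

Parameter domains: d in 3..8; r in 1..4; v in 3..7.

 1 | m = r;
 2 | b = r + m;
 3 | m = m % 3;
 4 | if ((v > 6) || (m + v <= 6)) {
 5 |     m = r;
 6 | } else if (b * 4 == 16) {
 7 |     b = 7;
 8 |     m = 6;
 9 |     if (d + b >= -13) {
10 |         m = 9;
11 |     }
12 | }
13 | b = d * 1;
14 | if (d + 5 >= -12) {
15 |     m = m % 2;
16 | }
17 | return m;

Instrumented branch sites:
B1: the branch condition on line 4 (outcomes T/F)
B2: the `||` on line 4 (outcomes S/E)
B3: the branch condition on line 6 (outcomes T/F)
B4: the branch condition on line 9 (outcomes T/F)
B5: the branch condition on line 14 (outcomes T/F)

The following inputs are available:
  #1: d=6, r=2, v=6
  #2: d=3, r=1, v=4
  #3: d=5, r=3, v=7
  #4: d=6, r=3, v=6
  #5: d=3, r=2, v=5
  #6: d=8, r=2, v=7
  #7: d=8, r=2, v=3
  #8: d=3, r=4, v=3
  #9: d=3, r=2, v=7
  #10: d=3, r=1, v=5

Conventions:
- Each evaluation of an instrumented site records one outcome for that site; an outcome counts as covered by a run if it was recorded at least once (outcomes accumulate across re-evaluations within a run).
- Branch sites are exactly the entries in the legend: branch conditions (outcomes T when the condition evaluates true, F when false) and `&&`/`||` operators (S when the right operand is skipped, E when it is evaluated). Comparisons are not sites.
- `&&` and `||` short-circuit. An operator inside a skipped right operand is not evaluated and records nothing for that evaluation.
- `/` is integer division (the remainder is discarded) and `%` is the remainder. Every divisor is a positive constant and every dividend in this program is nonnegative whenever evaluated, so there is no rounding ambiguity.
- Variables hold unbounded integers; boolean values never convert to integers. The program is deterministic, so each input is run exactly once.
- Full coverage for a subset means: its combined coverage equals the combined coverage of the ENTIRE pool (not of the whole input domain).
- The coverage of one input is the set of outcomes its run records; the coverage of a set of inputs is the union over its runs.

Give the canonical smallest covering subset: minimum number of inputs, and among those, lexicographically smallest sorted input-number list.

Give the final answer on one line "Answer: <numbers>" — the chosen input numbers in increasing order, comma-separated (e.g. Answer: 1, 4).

input #1, d=6, r=2, v=6: events B2->E, B1->F, B3->T, B4->T, B5->T; outcomes B1=F, B2=E, B3=T, B4=T, B5=T
input #2, d=3, r=1, v=4: events B2->E, B1->T, B5->T; outcomes B1=T, B2=E, B5=T
input #3, d=5, r=3, v=7: events B2->S, B1->T, B5->T; outcomes B1=T, B2=S, B5=T
input #4, d=6, r=3, v=6: events B2->E, B1->T, B5->T; outcomes B1=T, B2=E, B5=T
input #5, d=3, r=2, v=5: events B2->E, B1->F, B3->T, B4->T, B5->T; outcomes B1=F, B2=E, B3=T, B4=T, B5=T
input #6, d=8, r=2, v=7: events B2->S, B1->T, B5->T; outcomes B1=T, B2=S, B5=T
input #7, d=8, r=2, v=3: events B2->E, B1->T, B5->T; outcomes B1=T, B2=E, B5=T
input #8, d=3, r=4, v=3: events B2->E, B1->T, B5->T; outcomes B1=T, B2=E, B5=T
input #9, d=3, r=2, v=7: events B2->S, B1->T, B5->T; outcomes B1=T, B2=S, B5=T
input #10, d=3, r=1, v=5: events B2->E, B1->T, B5->T; outcomes B1=T, B2=E, B5=T
union over all inputs: B1=T, B1=F, B2=S, B2=E, B3=T, B4=T, B5=T (7 outcomes)
size 1 is not enough: best union over all size-1 subsets is 5/7
inputs {1, 3} (size 2) cover everything; no size-2 subset with a lexicographically smaller index list covers all 7

Answer: 1, 3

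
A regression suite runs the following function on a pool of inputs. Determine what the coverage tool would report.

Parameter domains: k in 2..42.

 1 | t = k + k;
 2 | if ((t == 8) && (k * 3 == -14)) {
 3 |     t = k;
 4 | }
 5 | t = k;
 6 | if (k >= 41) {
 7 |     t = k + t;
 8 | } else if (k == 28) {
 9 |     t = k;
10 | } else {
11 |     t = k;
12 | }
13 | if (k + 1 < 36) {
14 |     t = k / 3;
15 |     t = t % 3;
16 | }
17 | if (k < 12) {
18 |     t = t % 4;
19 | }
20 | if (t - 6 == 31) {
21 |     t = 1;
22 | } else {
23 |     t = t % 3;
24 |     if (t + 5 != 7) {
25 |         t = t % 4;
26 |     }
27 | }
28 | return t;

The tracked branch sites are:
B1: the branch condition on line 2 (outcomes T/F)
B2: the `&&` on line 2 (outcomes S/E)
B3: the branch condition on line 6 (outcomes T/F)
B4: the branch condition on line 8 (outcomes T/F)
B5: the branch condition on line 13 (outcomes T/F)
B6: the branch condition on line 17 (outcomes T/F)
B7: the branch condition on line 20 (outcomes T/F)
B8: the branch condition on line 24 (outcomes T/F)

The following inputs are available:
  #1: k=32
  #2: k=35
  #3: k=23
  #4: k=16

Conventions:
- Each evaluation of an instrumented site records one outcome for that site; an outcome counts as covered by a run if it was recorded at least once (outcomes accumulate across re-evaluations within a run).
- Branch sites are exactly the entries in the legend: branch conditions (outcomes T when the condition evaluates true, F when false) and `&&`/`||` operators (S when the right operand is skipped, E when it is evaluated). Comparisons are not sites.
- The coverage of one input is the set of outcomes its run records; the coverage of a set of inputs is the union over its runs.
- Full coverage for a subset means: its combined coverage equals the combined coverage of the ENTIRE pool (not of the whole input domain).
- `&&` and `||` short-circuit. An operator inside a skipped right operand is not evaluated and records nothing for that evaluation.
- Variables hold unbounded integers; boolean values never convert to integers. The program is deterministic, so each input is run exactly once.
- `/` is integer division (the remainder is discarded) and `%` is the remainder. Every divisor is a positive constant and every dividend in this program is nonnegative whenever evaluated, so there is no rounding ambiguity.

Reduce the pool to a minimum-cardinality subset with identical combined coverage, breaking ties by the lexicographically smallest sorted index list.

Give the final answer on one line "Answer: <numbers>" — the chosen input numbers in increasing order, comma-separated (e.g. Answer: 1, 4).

input #1 (k=32): events B2->S, B1->F, B3->F, B4->F, B5->T, B6->F, B7->F, B8->T; covers B1=F, B2=S, B3=F, B4=F, B5=T, B6=F, B7=F, B8=T
input #2 (k=35): events B2->S, B1->F, B3->F, B4->F, B5->F, B6->F, B7->F, B8->F; covers B1=F, B2=S, B3=F, B4=F, B5=F, B6=F, B7=F, B8=F
input #3 (k=23): events B2->S, B1->F, B3->F, B4->F, B5->T, B6->F, B7->F, B8->T; covers B1=F, B2=S, B3=F, B4=F, B5=T, B6=F, B7=F, B8=T
input #4 (k=16): events B2->S, B1->F, B3->F, B4->F, B5->T, B6->F, B7->F, B8->F; covers B1=F, B2=S, B3=F, B4=F, B5=T, B6=F, B7=F, B8=F
union over all inputs: B1=F, B2=S, B3=F, B4=F, B5=T, B5=F, B6=F, B7=F, B8=T, B8=F (10 outcomes)
every size-1 subset falls short of the 10 outcomes (best: 8/10)
inputs {1, 2} (size 2) cover everything; no size-2 subset with a lexicographically smaller index list covers all 10

Answer: 1, 2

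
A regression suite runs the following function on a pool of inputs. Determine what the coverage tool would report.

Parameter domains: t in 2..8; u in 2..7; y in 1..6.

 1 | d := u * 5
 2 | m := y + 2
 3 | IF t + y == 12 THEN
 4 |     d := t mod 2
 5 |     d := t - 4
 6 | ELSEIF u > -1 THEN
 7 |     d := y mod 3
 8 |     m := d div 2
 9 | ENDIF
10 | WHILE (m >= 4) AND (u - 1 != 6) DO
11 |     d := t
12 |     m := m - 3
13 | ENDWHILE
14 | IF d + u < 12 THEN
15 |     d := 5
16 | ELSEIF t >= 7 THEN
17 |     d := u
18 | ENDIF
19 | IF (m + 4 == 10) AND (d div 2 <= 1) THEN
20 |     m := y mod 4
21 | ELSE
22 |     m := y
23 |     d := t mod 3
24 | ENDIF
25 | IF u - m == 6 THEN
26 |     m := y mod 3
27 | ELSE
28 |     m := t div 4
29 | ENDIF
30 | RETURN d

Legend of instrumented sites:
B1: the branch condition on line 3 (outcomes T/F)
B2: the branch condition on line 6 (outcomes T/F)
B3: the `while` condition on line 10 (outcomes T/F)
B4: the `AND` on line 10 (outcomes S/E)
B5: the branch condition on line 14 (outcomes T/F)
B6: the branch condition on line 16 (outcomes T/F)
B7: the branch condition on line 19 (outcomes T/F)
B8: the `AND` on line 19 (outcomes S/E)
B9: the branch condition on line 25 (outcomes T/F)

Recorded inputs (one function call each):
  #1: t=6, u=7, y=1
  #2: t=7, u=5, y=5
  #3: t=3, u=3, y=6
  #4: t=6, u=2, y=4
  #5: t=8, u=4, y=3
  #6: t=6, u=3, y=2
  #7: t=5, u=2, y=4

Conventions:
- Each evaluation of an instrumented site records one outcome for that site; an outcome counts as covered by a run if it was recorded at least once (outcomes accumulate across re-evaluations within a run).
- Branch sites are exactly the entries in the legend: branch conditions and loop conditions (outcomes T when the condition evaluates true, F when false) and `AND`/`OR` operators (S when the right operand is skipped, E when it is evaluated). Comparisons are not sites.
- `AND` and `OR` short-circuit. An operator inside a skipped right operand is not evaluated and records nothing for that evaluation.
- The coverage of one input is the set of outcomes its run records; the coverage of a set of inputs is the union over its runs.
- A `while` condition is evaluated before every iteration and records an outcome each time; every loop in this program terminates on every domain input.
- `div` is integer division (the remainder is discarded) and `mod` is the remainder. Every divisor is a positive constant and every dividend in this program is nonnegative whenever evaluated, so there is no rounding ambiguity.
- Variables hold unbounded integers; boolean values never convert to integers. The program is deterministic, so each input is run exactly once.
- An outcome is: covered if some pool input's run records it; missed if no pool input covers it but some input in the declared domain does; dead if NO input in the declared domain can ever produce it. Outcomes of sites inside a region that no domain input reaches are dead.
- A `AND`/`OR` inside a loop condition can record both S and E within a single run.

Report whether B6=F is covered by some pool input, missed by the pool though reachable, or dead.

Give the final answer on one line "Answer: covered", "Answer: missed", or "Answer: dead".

no pool input records B6=F
but domain input (t=6, u=6, y=6) does record it -> reachable, so missed

Answer: missed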